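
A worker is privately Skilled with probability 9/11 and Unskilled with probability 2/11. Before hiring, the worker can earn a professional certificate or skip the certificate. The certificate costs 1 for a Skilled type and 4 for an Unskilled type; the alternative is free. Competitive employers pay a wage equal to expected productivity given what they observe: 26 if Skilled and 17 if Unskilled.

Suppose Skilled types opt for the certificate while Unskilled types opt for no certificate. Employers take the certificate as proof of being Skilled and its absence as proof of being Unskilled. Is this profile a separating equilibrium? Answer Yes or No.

Under these beliefs, the certificate earns wage 26 and no certificate earns wage 17.
Skilled: the certificate nets 26 − 1 = 25; no certificate nets 17. Skilled prefers the certificate.
Unskilled: the certificate nets 26 − 4 = 22; no certificate nets 17. Unskilled would deviate to the certificate.
Unskilled has a profitable deviation, so the profile is not an equilibrium.

No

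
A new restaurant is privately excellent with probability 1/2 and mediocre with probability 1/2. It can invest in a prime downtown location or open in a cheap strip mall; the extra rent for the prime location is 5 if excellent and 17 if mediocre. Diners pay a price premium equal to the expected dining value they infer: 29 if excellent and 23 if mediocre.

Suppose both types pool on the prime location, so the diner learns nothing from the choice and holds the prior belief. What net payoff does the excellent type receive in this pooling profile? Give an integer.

21

Pooled price premium = 1/2·29 + 1/2·23 = 26.
excellent pays cost 5 for the prime location, so net payoff = 26 − 5 = 21.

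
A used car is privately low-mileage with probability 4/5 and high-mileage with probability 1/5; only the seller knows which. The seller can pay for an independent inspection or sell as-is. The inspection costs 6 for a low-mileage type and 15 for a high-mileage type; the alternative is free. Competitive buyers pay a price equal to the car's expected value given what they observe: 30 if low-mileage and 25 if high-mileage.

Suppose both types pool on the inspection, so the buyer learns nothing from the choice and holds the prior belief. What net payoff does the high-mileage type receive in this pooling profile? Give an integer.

14

Pooled price = 4/5·30 + 1/5·25 = 29.
high-mileage pays cost 15 for the inspection, so net payoff = 29 − 15 = 14.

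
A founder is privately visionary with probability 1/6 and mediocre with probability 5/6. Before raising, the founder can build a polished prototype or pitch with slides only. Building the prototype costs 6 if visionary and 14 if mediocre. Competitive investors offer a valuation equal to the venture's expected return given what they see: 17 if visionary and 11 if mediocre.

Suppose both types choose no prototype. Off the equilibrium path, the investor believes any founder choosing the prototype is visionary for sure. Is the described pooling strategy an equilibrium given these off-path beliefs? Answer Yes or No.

Yes

On path, the investor holds the prior and pays 1/6·17 + 5/6·11 = 12. Off path (the prototype), believing visionary, it pays 17.
visionary: no prototype nets 12; the prototype nets 17 − 6 = 11. visionary stays.
mediocre: no prototype nets 12; the prototype nets 17 − 14 = 3. mediocre stays.
No type deviates, so pooling is sustained.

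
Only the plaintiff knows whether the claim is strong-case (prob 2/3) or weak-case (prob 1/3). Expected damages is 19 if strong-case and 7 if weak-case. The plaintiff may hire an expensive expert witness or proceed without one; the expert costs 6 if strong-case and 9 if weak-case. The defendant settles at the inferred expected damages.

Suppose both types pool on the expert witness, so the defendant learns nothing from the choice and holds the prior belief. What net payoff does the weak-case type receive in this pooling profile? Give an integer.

Pooled settlement = 2/3·19 + 1/3·7 = 15.
weak-case pays cost 9 for the expert witness, so net payoff = 15 − 9 = 6.

6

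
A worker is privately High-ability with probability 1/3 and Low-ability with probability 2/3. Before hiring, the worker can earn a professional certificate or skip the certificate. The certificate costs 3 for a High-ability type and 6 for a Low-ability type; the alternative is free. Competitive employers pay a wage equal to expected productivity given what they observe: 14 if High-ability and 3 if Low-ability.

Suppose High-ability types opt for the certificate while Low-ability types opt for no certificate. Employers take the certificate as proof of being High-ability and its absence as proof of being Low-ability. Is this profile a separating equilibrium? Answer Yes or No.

No

Under these beliefs, the certificate earns wage 14 and no certificate earns wage 3.
High-ability: the certificate nets 14 − 3 = 11; no certificate nets 3. High-ability prefers the certificate.
Low-ability: the certificate nets 14 − 6 = 8; no certificate nets 3. Low-ability would deviate to the certificate.
Low-ability has a profitable deviation, so the profile is not an equilibrium.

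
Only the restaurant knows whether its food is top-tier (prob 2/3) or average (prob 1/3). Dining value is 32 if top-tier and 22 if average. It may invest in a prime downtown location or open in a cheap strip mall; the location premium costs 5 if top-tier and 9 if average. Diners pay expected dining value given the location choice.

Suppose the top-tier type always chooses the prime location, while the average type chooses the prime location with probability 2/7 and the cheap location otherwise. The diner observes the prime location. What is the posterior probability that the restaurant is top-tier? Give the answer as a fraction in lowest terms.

P(the prime location) = (2/3)·1 + (1/3)·(2/7) = 16/21.
By Bayes' rule, P(top-tier | the prime location) = (2/3) / (16/21) = 7/8.

7/8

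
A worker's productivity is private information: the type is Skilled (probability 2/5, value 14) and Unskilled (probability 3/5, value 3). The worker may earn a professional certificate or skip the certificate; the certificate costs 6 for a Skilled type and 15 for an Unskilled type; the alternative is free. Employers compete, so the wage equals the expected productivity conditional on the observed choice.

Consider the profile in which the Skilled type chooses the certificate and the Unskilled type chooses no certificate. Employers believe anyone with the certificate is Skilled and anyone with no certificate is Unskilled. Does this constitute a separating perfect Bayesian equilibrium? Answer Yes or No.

Under these beliefs, the certificate earns wage 14 and no certificate earns wage 3.
Skilled: the certificate nets 14 − 6 = 8; no certificate nets 3. Skilled prefers the certificate.
Unskilled: the certificate nets 14 − 15 = -1; no certificate nets 3. Unskilled prefers no certificate.
Neither type deviates, so the separating profile is an equilibrium.

Yes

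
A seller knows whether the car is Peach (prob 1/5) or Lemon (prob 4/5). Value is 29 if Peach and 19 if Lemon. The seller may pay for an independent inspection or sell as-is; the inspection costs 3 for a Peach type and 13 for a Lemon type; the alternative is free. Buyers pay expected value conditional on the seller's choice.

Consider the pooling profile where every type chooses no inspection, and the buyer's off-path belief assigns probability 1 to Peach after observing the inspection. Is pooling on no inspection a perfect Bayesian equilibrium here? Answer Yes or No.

No

On path, the buyer holds the prior and pays 1/5·29 + 4/5·19 = 21. Off path (the inspection), believing Peach, it pays 29.
Peach: no inspection nets 21; the inspection nets 29 − 3 = 26. Peach would deviate.
Lemon: no inspection nets 21; the inspection nets 29 − 13 = 16. Lemon stays.
A type deviates, so pooling fails.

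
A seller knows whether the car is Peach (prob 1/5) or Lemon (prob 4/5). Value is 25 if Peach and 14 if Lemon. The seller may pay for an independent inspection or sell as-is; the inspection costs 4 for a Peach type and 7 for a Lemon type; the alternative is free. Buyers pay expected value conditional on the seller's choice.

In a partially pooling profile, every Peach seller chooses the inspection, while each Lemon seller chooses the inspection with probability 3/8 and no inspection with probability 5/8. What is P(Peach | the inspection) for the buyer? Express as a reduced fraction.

P(the inspection) = (1/5)·1 + (4/5)·(3/8) = 1/2.
By Bayes' rule, P(Peach | the inspection) = (1/5) / (1/2) = 2/5.

2/5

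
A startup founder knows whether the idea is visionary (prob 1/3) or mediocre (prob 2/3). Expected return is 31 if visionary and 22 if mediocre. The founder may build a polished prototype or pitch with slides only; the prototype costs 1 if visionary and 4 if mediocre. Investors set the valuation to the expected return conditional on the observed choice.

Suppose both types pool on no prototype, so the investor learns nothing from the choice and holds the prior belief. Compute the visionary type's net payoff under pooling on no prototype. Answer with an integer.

25

Pooled valuation = 1/3·31 + 2/3·22 = 25.
visionary pays no cost for no prototype, so net payoff = 25.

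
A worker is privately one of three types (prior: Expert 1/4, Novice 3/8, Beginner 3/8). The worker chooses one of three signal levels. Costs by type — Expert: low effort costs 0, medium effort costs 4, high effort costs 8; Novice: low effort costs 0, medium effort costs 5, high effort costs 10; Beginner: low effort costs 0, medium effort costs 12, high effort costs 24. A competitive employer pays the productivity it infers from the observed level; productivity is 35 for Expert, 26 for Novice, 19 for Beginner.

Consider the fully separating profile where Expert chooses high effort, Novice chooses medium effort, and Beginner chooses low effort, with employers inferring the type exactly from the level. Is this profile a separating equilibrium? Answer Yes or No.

No

Separating wages: high effort → 35, medium effort → 26, low effort → 19.
Expert (assigned high effort): low effort: 19 − 0 = 19; medium effort: 26 − 4 = 22; high effort: 35 − 8 = 27. Expert stays.
Novice (assigned medium effort): low effort: 19 − 0 = 19; medium effort: 26 − 5 = 21; high effort: 35 − 10 = 25. Novice prefers high effort.
Beginner (assigned low effort): low effort: 19 − 0 = 19; medium effort: 26 − 12 = 14; high effort: 35 − 24 = 11. Beginner stays.
At least one type deviates; the separating profile fails.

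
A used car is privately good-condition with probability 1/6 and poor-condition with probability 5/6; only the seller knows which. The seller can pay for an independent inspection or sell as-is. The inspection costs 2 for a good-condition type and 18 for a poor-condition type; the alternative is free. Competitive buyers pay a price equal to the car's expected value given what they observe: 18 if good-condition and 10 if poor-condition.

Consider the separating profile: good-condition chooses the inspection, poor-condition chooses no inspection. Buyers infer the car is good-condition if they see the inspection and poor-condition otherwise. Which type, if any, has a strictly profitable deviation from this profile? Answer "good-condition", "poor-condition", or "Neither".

Neither

The inspection pays 18; no inspection pays 10.
good-condition: assigned the inspection, nets 18 − 2 = 16; deviating to no inspection nets 10.
poor-condition: assigned no inspection, nets 10; deviating to the inspection nets 18 − 18 = 0.
Both types strictly prefer their assigned action; no profitable deviation.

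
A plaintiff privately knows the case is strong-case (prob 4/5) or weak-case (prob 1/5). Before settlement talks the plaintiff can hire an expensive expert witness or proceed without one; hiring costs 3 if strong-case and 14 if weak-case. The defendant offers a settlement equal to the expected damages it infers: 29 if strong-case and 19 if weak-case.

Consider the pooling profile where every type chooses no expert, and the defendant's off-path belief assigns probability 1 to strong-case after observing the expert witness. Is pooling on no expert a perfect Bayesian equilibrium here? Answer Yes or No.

On path, the defendant holds the prior and pays 4/5·29 + 1/5·19 = 27. Off path (the expert witness), believing strong-case, it pays 29.
strong-case: no expert nets 27; the expert witness nets 29 − 3 = 26. strong-case stays.
weak-case: no expert nets 27; the expert witness nets 29 − 14 = 15. weak-case stays.
No type deviates, so pooling is sustained.

Yes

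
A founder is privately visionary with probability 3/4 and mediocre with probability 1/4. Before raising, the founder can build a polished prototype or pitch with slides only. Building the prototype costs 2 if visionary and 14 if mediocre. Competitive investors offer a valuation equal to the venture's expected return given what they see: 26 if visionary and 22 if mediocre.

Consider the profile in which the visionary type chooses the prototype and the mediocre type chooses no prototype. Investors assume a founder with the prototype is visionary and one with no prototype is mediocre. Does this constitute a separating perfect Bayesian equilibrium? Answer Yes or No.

Under these beliefs, the prototype earns valuation 26 and no prototype earns valuation 22.
visionary: the prototype nets 26 − 2 = 24; no prototype nets 22. visionary prefers the prototype.
mediocre: the prototype nets 26 − 14 = 12; no prototype nets 22. mediocre prefers no prototype.
Neither type deviates, so the separating profile is an equilibrium.

Yes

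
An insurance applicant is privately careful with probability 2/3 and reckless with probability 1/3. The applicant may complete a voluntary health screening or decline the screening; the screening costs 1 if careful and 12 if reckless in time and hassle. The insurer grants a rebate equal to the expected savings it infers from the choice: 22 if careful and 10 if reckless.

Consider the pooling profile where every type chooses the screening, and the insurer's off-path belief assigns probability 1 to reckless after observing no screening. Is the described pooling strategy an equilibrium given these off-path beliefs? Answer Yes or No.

No

On path, the insurer holds the prior and pays 2/3·22 + 1/3·10 = 18. Off path (no screening), believing reckless, it pays 10.
careful: the screening nets 18 − 1 = 17; no screening nets 10. careful stays.
reckless: the screening nets 18 − 12 = 6; no screening nets 10. reckless would deviate.
A type deviates, so pooling fails.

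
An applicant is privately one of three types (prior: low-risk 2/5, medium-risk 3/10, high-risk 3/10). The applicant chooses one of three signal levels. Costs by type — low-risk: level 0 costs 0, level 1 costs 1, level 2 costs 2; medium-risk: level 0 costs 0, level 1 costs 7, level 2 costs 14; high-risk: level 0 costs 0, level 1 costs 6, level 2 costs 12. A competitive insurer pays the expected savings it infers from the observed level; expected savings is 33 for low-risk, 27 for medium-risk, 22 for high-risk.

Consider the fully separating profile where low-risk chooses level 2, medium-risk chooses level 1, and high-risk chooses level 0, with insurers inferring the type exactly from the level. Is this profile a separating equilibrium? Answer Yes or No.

No

Separating rebates: level 2 → 33, level 1 → 27, level 0 → 22.
low-risk (assigned level 2): level 0: 22 − 0 = 22; level 1: 27 − 1 = 26; level 2: 33 − 2 = 31. low-risk stays.
medium-risk (assigned level 1): level 0: 22 − 0 = 22; level 1: 27 − 7 = 20; level 2: 33 − 14 = 19. medium-risk prefers level 0.
high-risk (assigned level 0): level 0: 22 − 0 = 22; level 1: 27 − 6 = 21; level 2: 33 − 12 = 21. high-risk stays.
At least one type deviates; the separating profile fails.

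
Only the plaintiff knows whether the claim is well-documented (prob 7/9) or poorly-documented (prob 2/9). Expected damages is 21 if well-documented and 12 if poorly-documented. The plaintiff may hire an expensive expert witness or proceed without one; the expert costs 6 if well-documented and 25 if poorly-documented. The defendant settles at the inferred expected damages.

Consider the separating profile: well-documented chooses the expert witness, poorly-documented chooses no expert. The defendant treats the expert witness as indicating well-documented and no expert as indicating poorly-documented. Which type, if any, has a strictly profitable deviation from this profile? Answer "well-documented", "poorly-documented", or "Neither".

Neither

The expert witness pays 21; no expert pays 12.
well-documented: assigned the expert witness, nets 21 − 6 = 15; deviating to no expert nets 12.
poorly-documented: assigned no expert, nets 12; deviating to the expert witness nets 21 − 25 = -4.
Both types strictly prefer their assigned action; no profitable deviation.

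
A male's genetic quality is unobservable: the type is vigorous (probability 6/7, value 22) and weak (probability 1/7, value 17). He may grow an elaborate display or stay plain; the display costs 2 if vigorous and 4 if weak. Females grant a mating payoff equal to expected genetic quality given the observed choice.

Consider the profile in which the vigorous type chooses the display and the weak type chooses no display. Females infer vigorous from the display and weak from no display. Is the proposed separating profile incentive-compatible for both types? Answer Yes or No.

Under these beliefs, the display earns mating payoff 22 and no display earns mating payoff 17.
vigorous: the display nets 22 − 2 = 20; no display nets 17. vigorous prefers the display.
weak: the display nets 22 − 4 = 18; no display nets 17. weak would deviate to the display.
weak has a profitable deviation, so the profile is not an equilibrium.

No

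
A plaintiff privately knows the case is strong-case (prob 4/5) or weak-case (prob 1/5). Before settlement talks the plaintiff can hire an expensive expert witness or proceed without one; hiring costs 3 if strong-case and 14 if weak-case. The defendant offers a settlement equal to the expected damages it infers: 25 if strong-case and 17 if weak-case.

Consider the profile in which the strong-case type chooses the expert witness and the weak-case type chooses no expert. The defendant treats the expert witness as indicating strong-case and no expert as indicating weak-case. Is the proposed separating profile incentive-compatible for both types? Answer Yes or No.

Under these beliefs, the expert witness earns settlement 25 and no expert earns settlement 17.
strong-case: the expert witness nets 25 − 3 = 22; no expert nets 17. strong-case prefers the expert witness.
weak-case: the expert witness nets 25 − 14 = 11; no expert nets 17. weak-case prefers no expert.
Neither type deviates, so the separating profile is an equilibrium.

Yes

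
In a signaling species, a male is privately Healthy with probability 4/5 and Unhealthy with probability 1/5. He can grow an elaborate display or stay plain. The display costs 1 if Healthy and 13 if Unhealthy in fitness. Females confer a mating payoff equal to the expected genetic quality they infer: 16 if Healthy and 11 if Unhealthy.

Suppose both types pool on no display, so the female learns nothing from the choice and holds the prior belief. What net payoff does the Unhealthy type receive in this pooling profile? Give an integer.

Pooled mating payoff = 4/5·16 + 1/5·11 = 15.
Unhealthy pays no cost for no display, so net payoff = 15.

15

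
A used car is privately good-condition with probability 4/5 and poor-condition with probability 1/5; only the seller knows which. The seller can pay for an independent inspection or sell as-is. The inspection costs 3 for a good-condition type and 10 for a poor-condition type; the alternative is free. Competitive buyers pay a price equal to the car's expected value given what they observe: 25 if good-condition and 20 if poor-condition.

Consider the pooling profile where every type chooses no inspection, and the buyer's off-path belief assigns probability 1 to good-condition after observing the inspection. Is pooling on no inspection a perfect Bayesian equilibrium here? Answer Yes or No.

On path, the buyer holds the prior and pays 4/5·25 + 1/5·20 = 24. Off path (the inspection), believing good-condition, it pays 25.
good-condition: no inspection nets 24; the inspection nets 25 − 3 = 22. good-condition stays.
poor-condition: no inspection nets 24; the inspection nets 25 − 10 = 15. poor-condition stays.
No type deviates, so pooling is sustained.

Yes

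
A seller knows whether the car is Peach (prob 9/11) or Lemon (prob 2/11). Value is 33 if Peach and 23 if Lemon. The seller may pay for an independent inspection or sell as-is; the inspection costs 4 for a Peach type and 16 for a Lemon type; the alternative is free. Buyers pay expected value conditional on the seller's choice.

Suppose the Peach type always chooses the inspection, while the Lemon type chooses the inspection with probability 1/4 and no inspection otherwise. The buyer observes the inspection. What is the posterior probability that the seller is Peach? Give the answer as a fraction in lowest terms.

18/19

P(the inspection) = (9/11)·1 + (2/11)·(1/4) = 19/22.
By Bayes' rule, P(Peach | the inspection) = (9/11) / (19/22) = 18/19.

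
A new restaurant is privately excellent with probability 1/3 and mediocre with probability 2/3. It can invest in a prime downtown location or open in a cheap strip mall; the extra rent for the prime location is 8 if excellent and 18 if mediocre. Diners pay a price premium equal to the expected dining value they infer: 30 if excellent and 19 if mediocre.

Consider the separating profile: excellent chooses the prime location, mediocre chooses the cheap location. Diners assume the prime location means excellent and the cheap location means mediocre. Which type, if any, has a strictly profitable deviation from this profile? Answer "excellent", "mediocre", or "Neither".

Neither

The prime location pays 30; the cheap location pays 19.
excellent: assigned the prime location, nets 30 − 8 = 22; deviating to the cheap location nets 19.
mediocre: assigned the cheap location, nets 19; deviating to the prime location nets 30 − 18 = 12.
Both types strictly prefer their assigned action; no profitable deviation.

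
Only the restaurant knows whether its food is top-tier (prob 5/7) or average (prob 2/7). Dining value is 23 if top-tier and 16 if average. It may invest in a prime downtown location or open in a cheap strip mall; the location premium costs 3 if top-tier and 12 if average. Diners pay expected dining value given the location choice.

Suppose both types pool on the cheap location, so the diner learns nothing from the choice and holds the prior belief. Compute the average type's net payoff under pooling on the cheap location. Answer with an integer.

Pooled price premium = 5/7·23 + 2/7·16 = 21.
average pays no cost for the cheap location, so net payoff = 21.

21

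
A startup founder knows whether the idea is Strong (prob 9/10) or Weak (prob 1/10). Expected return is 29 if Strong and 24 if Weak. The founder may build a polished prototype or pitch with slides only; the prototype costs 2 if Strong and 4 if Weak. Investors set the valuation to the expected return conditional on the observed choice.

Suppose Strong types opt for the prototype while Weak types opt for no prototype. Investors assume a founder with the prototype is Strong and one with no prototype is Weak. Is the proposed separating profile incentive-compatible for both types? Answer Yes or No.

Under these beliefs, the prototype earns valuation 29 and no prototype earns valuation 24.
Strong: the prototype nets 29 − 2 = 27; no prototype nets 24. Strong prefers the prototype.
Weak: the prototype nets 29 − 4 = 25; no prototype nets 24. Weak would deviate to the prototype.
Weak has a profitable deviation, so the profile is not an equilibrium.

No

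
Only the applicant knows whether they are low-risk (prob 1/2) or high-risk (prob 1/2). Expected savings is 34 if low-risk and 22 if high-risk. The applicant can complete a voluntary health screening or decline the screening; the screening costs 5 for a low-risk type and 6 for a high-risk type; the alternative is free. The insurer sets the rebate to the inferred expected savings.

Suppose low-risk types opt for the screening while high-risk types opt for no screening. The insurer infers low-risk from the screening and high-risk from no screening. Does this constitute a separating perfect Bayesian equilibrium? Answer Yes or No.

Under these beliefs, the screening earns rebate 34 and no screening earns rebate 22.
low-risk: the screening nets 34 − 5 = 29; no screening nets 22. low-risk prefers the screening.
high-risk: the screening nets 34 − 6 = 28; no screening nets 22. high-risk would deviate to the screening.
high-risk has a profitable deviation, so the profile is not an equilibrium.

No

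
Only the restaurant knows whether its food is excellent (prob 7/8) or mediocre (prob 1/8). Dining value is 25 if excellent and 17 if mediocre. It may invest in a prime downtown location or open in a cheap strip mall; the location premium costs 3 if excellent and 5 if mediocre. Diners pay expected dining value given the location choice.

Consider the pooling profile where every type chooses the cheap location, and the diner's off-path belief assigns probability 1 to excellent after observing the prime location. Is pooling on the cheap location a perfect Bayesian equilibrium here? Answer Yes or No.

On path, the diner holds the prior and pays 7/8·25 + 1/8·17 = 24. Off path (the prime location), believing excellent, it pays 25.
excellent: the cheap location nets 24; the prime location nets 25 − 3 = 22. excellent stays.
mediocre: the cheap location nets 24; the prime location nets 25 − 5 = 20. mediocre stays.
No type deviates, so pooling is sustained.

Yes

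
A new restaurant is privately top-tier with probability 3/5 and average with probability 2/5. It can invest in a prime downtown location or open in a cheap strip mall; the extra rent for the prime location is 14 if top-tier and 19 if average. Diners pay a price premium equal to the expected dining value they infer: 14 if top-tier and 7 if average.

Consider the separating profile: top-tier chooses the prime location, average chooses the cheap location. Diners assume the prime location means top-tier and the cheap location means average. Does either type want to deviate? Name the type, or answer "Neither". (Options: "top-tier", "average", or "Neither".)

top-tier

The prime location pays 14; the cheap location pays 7.
top-tier: assigned the prime location, nets 14 − 14 = 0; deviating to the cheap location nets 7.
average: assigned the cheap location, nets 7; deviating to the prime location nets 14 − 19 = -5.
The top-tier type gains 7 by deviating.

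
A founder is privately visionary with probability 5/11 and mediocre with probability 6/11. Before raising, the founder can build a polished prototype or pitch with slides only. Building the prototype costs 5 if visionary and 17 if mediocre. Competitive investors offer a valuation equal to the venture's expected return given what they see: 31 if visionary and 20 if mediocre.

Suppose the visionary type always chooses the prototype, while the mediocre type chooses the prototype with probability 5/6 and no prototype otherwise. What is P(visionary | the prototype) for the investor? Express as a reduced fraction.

1/2

P(the prototype) = (5/11)·1 + (6/11)·(5/6) = 10/11.
By Bayes' rule, P(visionary | the prototype) = (5/11) / (10/11) = 1/2.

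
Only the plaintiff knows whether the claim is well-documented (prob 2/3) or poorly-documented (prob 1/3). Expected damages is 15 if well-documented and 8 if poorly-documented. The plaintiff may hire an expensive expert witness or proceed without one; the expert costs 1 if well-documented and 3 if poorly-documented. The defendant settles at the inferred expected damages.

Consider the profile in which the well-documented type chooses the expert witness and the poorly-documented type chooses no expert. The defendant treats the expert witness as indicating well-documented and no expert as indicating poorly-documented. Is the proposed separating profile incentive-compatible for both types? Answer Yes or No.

No

Under these beliefs, the expert witness earns settlement 15 and no expert earns settlement 8.
well-documented: the expert witness nets 15 − 1 = 14; no expert nets 8. well-documented prefers the expert witness.
poorly-documented: the expert witness nets 15 − 3 = 12; no expert nets 8. poorly-documented would deviate to the expert witness.
poorly-documented has a profitable deviation, so the profile is not an equilibrium.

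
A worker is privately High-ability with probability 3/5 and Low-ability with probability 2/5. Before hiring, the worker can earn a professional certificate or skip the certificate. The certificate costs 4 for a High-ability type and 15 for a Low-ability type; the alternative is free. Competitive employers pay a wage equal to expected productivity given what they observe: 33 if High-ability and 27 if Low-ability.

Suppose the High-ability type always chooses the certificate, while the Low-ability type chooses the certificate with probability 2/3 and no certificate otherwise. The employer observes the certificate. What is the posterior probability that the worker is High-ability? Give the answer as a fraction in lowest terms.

P(the certificate) = (3/5)·1 + (2/5)·(2/3) = 13/15.
By Bayes' rule, P(High-ability | the certificate) = (3/5) / (13/15) = 9/13.

9/13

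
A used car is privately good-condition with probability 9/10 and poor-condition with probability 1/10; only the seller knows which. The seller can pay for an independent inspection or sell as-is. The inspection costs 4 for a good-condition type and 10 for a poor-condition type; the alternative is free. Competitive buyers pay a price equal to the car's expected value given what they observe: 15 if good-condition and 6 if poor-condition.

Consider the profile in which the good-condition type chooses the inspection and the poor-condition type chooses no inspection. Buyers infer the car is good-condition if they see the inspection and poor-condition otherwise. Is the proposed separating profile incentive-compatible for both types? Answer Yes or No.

Under these beliefs, the inspection earns price 15 and no inspection earns price 6.
good-condition: the inspection nets 15 − 4 = 11; no inspection nets 6. good-condition prefers the inspection.
poor-condition: the inspection nets 15 − 10 = 5; no inspection nets 6. poor-condition prefers no inspection.
Neither type deviates, so the separating profile is an equilibrium.

Yes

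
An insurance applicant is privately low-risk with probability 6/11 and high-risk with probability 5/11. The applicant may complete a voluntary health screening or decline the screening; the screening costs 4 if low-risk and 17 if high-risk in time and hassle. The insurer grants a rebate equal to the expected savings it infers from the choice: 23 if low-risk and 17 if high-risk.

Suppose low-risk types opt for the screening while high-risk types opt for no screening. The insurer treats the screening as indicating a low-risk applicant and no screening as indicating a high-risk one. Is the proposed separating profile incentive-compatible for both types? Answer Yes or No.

Yes

Under these beliefs, the screening earns rebate 23 and no screening earns rebate 17.
low-risk: the screening nets 23 − 4 = 19; no screening nets 17. low-risk prefers the screening.
high-risk: the screening nets 23 − 17 = 6; no screening nets 17. high-risk prefers no screening.
Neither type deviates, so the separating profile is an equilibrium.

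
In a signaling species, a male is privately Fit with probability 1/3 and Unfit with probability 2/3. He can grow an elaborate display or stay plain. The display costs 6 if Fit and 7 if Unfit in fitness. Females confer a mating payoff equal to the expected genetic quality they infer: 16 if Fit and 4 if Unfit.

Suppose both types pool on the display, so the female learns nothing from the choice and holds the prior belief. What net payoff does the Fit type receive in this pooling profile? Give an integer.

2

Pooled mating payoff = 1/3·16 + 2/3·4 = 8.
Fit pays cost 6 for the display, so net payoff = 8 − 6 = 2.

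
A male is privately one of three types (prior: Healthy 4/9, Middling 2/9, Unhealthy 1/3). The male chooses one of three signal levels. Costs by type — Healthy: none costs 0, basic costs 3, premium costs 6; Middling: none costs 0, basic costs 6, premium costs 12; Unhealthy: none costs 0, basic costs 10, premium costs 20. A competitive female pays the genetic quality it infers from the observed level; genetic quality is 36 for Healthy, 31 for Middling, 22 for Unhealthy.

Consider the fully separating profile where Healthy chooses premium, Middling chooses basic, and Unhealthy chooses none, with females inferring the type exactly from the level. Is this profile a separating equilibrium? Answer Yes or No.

Yes

Separating mating payoffs: premium → 36, basic → 31, none → 22.
Healthy (assigned premium): none: 22 − 0 = 22; basic: 31 − 3 = 28; premium: 36 − 6 = 30. Healthy stays.
Middling (assigned basic): none: 22 − 0 = 22; basic: 31 − 6 = 25; premium: 36 − 12 = 24. Middling stays.
Unhealthy (assigned none): none: 22 − 0 = 22; basic: 31 − 10 = 21; premium: 36 − 20 = 16. Unhealthy stays.
Every type prefers its assigned level; separation holds.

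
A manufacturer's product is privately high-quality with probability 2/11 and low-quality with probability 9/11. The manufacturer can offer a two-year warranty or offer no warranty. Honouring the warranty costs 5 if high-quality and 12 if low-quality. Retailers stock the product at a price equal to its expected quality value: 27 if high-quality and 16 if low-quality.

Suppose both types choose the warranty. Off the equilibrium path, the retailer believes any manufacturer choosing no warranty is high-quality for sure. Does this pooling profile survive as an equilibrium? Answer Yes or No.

On path, the retailer holds the prior and pays 2/11·27 + 9/11·16 = 18. Off path (no warranty), believing high-quality, it pays 27.
high-quality: the warranty nets 18 − 5 = 13; no warranty nets 27. high-quality would deviate.
low-quality: the warranty nets 18 − 12 = 6; no warranty nets 27. low-quality would deviate.
A type deviates, so pooling fails.

No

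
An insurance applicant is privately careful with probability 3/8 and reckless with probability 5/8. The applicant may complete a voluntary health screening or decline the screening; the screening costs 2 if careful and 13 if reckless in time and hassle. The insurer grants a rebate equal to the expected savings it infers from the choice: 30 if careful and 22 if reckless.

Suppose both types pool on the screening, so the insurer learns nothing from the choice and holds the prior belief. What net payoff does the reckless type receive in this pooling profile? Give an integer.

Pooled rebate = 3/8·30 + 5/8·22 = 25.
reckless pays cost 13 for the screening, so net payoff = 25 − 13 = 12.

12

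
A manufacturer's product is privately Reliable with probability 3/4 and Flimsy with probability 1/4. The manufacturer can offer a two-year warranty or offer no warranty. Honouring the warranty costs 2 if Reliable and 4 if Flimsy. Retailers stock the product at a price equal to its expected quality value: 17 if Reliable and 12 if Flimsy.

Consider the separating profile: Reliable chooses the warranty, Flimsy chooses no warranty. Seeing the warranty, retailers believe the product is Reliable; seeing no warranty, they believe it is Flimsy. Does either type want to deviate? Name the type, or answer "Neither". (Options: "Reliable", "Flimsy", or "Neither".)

The warranty pays 17; no warranty pays 12.
Reliable: assigned the warranty, nets 17 − 2 = 15; deviating to no warranty nets 12.
Flimsy: assigned no warranty, nets 12; deviating to the warranty nets 17 − 4 = 13.
The Flimsy type gains 1 by deviating.

Flimsy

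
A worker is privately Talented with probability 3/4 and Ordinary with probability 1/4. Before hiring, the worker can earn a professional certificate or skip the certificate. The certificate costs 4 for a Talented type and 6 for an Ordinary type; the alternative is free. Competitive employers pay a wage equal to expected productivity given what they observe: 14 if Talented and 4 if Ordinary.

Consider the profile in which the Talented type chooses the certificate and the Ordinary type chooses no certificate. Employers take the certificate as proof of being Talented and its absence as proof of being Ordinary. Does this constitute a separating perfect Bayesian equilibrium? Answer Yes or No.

Under these beliefs, the certificate earns wage 14 and no certificate earns wage 4.
Talented: the certificate nets 14 − 4 = 10; no certificate nets 4. Talented prefers the certificate.
Ordinary: the certificate nets 14 − 6 = 8; no certificate nets 4. Ordinary would deviate to the certificate.
Ordinary has a profitable deviation, so the profile is not an equilibrium.

No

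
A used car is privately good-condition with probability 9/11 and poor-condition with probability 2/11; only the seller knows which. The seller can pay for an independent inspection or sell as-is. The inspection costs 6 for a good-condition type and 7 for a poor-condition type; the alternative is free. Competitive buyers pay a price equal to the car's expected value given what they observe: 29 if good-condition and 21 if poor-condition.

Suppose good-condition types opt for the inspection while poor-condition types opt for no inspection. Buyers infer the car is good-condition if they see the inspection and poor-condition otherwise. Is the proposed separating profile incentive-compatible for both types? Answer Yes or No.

Under these beliefs, the inspection earns price 29 and no inspection earns price 21.
good-condition: the inspection nets 29 − 6 = 23; no inspection nets 21. good-condition prefers the inspection.
poor-condition: the inspection nets 29 − 7 = 22; no inspection nets 21. poor-condition would deviate to the inspection.
poor-condition has a profitable deviation, so the profile is not an equilibrium.

No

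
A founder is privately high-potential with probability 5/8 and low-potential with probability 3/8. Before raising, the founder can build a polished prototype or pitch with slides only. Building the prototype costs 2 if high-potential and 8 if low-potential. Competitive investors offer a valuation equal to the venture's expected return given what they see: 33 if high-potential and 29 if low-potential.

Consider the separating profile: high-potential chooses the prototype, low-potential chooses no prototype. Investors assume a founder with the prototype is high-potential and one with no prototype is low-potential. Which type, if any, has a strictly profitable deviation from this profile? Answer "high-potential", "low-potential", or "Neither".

The prototype pays 33; no prototype pays 29.
high-potential: assigned the prototype, nets 33 − 2 = 31; deviating to no prototype nets 29.
low-potential: assigned no prototype, nets 29; deviating to the prototype nets 33 − 8 = 25.
Both types strictly prefer their assigned action; no profitable deviation.

Neither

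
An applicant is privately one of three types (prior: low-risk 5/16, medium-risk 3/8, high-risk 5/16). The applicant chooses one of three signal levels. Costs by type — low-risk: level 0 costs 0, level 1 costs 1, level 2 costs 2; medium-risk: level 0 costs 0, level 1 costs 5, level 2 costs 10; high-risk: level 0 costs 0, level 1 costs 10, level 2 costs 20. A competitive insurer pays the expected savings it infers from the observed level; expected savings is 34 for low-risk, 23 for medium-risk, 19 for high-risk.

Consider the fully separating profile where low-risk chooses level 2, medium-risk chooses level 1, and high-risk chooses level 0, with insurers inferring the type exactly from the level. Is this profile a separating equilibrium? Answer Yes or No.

No

Separating rebates: level 2 → 34, level 1 → 23, level 0 → 19.
low-risk (assigned level 2): level 0: 19 − 0 = 19; level 1: 23 − 1 = 22; level 2: 34 − 2 = 32. low-risk stays.
medium-risk (assigned level 1): level 0: 19 − 0 = 19; level 1: 23 − 5 = 18; level 2: 34 − 10 = 24. medium-risk prefers level 2.
high-risk (assigned level 0): level 0: 19 − 0 = 19; level 1: 23 − 10 = 13; level 2: 34 − 20 = 14. high-risk stays.
At least one type deviates; the separating profile fails.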